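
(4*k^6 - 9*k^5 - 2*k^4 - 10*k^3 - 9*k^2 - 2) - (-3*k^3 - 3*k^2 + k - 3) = 4*k^6 - 9*k^5 - 2*k^4 - 7*k^3 - 6*k^2 - k + 1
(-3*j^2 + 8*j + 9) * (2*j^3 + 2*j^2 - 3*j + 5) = -6*j^5 + 10*j^4 + 43*j^3 - 21*j^2 + 13*j + 45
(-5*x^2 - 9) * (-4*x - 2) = 20*x^3 + 10*x^2 + 36*x + 18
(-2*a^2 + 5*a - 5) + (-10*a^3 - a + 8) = -10*a^3 - 2*a^2 + 4*a + 3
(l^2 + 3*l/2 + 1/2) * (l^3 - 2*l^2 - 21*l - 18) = l^5 - l^4/2 - 47*l^3/2 - 101*l^2/2 - 75*l/2 - 9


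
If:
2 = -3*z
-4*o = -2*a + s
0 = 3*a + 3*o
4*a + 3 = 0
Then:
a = -3/4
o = 3/4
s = -9/2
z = -2/3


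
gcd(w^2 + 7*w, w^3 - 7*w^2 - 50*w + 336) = w + 7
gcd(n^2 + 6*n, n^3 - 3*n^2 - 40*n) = n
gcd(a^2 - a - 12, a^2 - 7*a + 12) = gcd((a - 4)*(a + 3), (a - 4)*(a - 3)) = a - 4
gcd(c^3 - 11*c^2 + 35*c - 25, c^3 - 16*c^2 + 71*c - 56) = c - 1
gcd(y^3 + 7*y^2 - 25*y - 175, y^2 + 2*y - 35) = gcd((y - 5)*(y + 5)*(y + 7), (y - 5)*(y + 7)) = y^2 + 2*y - 35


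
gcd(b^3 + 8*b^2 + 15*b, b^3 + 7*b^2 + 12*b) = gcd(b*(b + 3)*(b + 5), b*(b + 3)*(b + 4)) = b^2 + 3*b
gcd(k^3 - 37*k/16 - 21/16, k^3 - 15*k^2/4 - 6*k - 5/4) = k + 1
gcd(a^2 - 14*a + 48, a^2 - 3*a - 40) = a - 8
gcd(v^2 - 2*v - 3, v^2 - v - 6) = v - 3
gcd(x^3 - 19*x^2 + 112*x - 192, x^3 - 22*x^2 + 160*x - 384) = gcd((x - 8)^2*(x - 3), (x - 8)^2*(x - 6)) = x^2 - 16*x + 64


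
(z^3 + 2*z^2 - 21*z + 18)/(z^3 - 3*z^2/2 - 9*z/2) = 2*(z^2 + 5*z - 6)/(z*(2*z + 3))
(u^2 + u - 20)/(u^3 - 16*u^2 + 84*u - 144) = (u + 5)/(u^2 - 12*u + 36)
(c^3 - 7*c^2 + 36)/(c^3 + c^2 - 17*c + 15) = (c^2 - 4*c - 12)/(c^2 + 4*c - 5)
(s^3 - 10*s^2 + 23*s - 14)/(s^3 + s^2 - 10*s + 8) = (s - 7)/(s + 4)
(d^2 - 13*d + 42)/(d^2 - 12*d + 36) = (d - 7)/(d - 6)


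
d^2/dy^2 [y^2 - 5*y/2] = 2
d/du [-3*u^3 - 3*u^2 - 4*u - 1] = -9*u^2 - 6*u - 4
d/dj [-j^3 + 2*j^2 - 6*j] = -3*j^2 + 4*j - 6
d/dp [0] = 0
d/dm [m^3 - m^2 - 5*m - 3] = 3*m^2 - 2*m - 5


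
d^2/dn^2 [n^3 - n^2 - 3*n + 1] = 6*n - 2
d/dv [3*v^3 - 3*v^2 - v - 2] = 9*v^2 - 6*v - 1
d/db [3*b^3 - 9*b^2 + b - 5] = 9*b^2 - 18*b + 1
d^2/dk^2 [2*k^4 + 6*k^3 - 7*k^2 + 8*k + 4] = 24*k^2 + 36*k - 14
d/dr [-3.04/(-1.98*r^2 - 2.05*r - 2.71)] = (-12.0384*r - 6.232)/(1.98*r^2 + 2.05*r + 2.71)^2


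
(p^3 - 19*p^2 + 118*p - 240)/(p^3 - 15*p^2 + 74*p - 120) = (p - 8)/(p - 4)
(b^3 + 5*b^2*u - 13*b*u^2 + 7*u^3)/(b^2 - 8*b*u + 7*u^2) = (-b^2 - 6*b*u + 7*u^2)/(-b + 7*u)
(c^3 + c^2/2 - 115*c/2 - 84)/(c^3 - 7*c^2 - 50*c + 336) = (c + 3/2)/(c - 6)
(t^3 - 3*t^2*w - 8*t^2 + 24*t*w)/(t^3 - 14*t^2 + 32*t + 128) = t*(t - 3*w)/(t^2 - 6*t - 16)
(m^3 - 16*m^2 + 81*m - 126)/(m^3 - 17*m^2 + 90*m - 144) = (m - 7)/(m - 8)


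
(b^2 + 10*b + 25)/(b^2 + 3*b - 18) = (b^2 + 10*b + 25)/(b^2 + 3*b - 18)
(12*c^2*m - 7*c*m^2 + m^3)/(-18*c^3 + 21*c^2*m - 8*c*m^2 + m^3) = m*(-4*c + m)/(6*c^2 - 5*c*m + m^2)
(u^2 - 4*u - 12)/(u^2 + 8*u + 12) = (u - 6)/(u + 6)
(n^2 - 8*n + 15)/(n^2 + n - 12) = (n - 5)/(n + 4)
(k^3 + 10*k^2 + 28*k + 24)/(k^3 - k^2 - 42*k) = (k^2 + 4*k + 4)/(k*(k - 7))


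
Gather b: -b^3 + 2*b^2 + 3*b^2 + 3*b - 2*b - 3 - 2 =-b^3 + 5*b^2 + b - 5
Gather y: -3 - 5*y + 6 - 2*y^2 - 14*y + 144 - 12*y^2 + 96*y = -14*y^2 + 77*y + 147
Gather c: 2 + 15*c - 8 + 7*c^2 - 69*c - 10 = 7*c^2 - 54*c - 16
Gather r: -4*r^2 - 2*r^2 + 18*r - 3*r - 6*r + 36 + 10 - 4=-6*r^2 + 9*r + 42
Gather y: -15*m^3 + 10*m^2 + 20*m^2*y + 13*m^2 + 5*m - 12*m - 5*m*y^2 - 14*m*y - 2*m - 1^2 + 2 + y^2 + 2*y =-15*m^3 + 23*m^2 - 9*m + y^2*(1 - 5*m) + y*(20*m^2 - 14*m + 2) + 1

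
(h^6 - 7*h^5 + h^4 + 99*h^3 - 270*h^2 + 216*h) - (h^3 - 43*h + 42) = h^6 - 7*h^5 + h^4 + 98*h^3 - 270*h^2 + 259*h - 42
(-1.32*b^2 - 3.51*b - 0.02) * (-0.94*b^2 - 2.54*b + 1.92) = 1.2408*b^4 + 6.6522*b^3 + 6.3998*b^2 - 6.6884*b - 0.0384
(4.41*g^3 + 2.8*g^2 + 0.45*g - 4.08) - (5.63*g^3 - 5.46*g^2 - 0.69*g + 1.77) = -1.22*g^3 + 8.26*g^2 + 1.14*g - 5.85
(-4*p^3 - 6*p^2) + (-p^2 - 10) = -4*p^3 - 7*p^2 - 10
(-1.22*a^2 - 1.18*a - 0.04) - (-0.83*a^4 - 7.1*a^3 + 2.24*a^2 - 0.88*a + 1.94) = 0.83*a^4 + 7.1*a^3 - 3.46*a^2 - 0.3*a - 1.98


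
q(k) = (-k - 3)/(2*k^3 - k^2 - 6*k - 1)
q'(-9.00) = 0.00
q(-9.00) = 0.00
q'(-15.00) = 0.00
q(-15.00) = 0.00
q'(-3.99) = 0.00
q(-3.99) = -0.01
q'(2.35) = 4.03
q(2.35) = -1.00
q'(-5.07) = -0.00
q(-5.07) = -0.01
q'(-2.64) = 0.05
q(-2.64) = 0.01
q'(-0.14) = -462.31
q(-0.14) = 15.45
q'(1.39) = 0.52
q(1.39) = 0.74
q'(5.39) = 0.02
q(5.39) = -0.03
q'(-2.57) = 0.06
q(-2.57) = 0.02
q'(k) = (-k - 3)*(-6*k^2 + 2*k + 6)/(2*k^3 - k^2 - 6*k - 1)^2 - 1/(2*k^3 - k^2 - 6*k - 1) = (-2*k^3 + k^2 + 6*k - 2*(k + 3)*(-3*k^2 + k + 3) + 1)/(-2*k^3 + k^2 + 6*k + 1)^2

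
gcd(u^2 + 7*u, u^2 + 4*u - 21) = u + 7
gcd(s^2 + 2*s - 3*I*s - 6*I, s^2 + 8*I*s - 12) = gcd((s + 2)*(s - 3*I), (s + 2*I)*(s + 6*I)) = 1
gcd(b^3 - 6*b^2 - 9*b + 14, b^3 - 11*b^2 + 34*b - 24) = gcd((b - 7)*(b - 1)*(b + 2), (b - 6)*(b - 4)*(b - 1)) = b - 1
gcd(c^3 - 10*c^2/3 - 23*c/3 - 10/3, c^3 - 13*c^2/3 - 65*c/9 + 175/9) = c - 5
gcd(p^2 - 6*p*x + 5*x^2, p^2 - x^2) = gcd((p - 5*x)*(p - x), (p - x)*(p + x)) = -p + x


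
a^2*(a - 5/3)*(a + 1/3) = a^4 - 4*a^3/3 - 5*a^2/9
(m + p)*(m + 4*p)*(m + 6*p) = m^3 + 11*m^2*p + 34*m*p^2 + 24*p^3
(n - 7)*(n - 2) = n^2 - 9*n + 14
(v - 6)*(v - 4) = v^2 - 10*v + 24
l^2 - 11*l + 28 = (l - 7)*(l - 4)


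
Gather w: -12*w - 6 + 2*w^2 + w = 2*w^2 - 11*w - 6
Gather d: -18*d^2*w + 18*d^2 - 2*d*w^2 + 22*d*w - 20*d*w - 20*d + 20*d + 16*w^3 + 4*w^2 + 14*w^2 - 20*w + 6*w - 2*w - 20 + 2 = d^2*(18 - 18*w) + d*(-2*w^2 + 2*w) + 16*w^3 + 18*w^2 - 16*w - 18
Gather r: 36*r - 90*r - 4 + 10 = 6 - 54*r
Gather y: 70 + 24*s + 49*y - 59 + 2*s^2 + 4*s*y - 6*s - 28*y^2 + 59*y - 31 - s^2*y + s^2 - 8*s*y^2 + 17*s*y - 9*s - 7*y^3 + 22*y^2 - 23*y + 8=3*s^2 + 9*s - 7*y^3 + y^2*(-8*s - 6) + y*(-s^2 + 21*s + 85) - 12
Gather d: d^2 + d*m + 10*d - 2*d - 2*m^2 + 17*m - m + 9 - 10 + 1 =d^2 + d*(m + 8) - 2*m^2 + 16*m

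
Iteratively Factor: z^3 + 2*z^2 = (z)*(z^2 + 2*z) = z*(z + 2)*(z)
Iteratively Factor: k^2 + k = (k + 1)*(k)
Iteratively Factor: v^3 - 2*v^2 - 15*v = (v + 3)*(v^2 - 5*v) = (v - 5)*(v + 3)*(v)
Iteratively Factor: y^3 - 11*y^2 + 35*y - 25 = (y - 1)*(y^2 - 10*y + 25) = (y - 5)*(y - 1)*(y - 5)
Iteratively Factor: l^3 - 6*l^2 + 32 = (l + 2)*(l^2 - 8*l + 16) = (l - 4)*(l + 2)*(l - 4)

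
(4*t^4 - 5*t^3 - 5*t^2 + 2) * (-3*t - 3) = -12*t^5 + 3*t^4 + 30*t^3 + 15*t^2 - 6*t - 6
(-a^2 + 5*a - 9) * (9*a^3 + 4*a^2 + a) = -9*a^5 + 41*a^4 - 62*a^3 - 31*a^2 - 9*a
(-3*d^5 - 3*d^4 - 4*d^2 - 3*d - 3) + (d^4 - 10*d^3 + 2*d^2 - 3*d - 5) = -3*d^5 - 2*d^4 - 10*d^3 - 2*d^2 - 6*d - 8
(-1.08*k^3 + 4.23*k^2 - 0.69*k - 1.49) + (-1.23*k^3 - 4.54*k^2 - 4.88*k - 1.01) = -2.31*k^3 - 0.31*k^2 - 5.57*k - 2.5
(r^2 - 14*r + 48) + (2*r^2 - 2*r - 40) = 3*r^2 - 16*r + 8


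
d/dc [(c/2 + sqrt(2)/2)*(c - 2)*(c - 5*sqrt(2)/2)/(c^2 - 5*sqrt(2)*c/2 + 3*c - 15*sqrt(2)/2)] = (2*c^4 - 10*sqrt(2)*c^3 + 12*c^3 - 50*sqrt(2)*c^2 + 13*c^2 + 50*c + 60*sqrt(2)*c - 150 + 125*sqrt(2))/(2*(2*c^4 - 10*sqrt(2)*c^3 + 12*c^3 - 60*sqrt(2)*c^2 + 43*c^2 - 90*sqrt(2)*c + 150*c + 225))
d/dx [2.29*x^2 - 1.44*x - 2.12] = 4.58*x - 1.44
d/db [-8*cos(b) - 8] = 8*sin(b)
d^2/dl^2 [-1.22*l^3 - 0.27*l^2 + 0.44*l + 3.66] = -7.32*l - 0.54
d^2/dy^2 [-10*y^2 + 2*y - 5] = -20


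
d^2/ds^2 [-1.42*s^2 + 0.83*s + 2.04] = -2.84000000000000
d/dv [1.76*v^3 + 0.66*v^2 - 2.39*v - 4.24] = 5.28*v^2 + 1.32*v - 2.39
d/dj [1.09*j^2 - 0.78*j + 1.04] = 2.18*j - 0.78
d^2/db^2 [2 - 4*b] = 0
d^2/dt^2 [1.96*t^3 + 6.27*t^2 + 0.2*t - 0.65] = 11.76*t + 12.54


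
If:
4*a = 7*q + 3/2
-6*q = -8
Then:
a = 65/24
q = 4/3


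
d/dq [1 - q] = -1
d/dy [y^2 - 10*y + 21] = 2*y - 10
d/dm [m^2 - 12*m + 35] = 2*m - 12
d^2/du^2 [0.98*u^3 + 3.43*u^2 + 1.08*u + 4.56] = 5.88*u + 6.86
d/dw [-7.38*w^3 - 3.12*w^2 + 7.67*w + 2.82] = -22.14*w^2 - 6.24*w + 7.67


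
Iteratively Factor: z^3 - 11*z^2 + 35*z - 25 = (z - 5)*(z^2 - 6*z + 5) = (z - 5)*(z - 1)*(z - 5)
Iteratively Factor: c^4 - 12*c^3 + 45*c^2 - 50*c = (c)*(c^3 - 12*c^2 + 45*c - 50) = c*(c - 5)*(c^2 - 7*c + 10) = c*(c - 5)^2*(c - 2)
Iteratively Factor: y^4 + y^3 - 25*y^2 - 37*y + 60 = (y + 3)*(y^3 - 2*y^2 - 19*y + 20) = (y - 5)*(y + 3)*(y^2 + 3*y - 4) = (y - 5)*(y + 3)*(y + 4)*(y - 1)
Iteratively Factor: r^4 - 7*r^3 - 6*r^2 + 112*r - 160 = (r - 2)*(r^3 - 5*r^2 - 16*r + 80) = (r - 5)*(r - 2)*(r^2 - 16) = (r - 5)*(r - 2)*(r + 4)*(r - 4)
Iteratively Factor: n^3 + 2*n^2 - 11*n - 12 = (n + 1)*(n^2 + n - 12) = (n + 1)*(n + 4)*(n - 3)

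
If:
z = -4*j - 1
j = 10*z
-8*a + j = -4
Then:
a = 77/164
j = -10/41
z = -1/41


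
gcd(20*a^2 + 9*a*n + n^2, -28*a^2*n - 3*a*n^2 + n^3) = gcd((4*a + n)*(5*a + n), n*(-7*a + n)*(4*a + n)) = 4*a + n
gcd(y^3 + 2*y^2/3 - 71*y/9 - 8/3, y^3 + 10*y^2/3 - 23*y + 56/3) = y - 8/3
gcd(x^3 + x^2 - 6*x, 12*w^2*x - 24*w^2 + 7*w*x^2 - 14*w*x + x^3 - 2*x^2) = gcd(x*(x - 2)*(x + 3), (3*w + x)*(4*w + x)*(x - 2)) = x - 2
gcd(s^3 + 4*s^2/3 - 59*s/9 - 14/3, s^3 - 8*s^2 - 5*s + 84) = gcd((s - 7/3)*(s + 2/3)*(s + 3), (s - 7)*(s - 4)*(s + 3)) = s + 3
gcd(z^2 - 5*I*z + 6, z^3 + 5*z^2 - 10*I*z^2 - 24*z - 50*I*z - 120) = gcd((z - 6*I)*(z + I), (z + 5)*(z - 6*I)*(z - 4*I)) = z - 6*I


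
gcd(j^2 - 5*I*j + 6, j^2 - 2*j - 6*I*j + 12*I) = j - 6*I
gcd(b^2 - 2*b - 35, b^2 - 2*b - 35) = b^2 - 2*b - 35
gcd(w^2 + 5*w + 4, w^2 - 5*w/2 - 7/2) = w + 1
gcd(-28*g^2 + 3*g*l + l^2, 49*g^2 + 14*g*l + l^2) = 7*g + l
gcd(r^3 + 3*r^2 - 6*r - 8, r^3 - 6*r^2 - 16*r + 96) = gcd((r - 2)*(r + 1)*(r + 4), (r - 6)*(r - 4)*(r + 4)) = r + 4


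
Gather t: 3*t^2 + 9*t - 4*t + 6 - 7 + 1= 3*t^2 + 5*t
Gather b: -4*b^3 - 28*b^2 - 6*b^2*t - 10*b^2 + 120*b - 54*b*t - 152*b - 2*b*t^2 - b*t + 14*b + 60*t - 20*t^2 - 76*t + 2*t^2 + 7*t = -4*b^3 + b^2*(-6*t - 38) + b*(-2*t^2 - 55*t - 18) - 18*t^2 - 9*t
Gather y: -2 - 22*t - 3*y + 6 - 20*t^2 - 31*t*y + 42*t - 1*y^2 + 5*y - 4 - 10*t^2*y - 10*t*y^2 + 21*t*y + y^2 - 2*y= -20*t^2 - 10*t*y^2 + 20*t + y*(-10*t^2 - 10*t)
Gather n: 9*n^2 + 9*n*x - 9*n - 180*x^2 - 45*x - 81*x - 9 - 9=9*n^2 + n*(9*x - 9) - 180*x^2 - 126*x - 18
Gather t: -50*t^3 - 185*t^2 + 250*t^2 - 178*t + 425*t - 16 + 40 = -50*t^3 + 65*t^2 + 247*t + 24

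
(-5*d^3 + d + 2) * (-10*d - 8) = 50*d^4 + 40*d^3 - 10*d^2 - 28*d - 16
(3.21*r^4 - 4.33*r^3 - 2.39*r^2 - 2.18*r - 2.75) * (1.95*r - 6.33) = 6.2595*r^5 - 28.7628*r^4 + 22.7484*r^3 + 10.8777*r^2 + 8.4369*r + 17.4075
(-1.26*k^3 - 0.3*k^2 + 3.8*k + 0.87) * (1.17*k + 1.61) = -1.4742*k^4 - 2.3796*k^3 + 3.963*k^2 + 7.1359*k + 1.4007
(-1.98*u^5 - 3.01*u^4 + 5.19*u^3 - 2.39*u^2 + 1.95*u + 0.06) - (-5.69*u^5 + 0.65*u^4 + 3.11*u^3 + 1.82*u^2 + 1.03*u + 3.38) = 3.71*u^5 - 3.66*u^4 + 2.08*u^3 - 4.21*u^2 + 0.92*u - 3.32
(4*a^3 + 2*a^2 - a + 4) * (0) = 0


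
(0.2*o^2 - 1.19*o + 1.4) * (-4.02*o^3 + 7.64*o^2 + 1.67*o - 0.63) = -0.804*o^5 + 6.3118*o^4 - 14.3856*o^3 + 8.5827*o^2 + 3.0877*o - 0.882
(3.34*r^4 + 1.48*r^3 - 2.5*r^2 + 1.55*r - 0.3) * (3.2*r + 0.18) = 10.688*r^5 + 5.3372*r^4 - 7.7336*r^3 + 4.51*r^2 - 0.681*r - 0.054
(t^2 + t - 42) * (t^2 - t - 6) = t^4 - 49*t^2 + 36*t + 252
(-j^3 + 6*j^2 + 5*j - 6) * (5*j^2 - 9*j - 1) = -5*j^5 + 39*j^4 - 28*j^3 - 81*j^2 + 49*j + 6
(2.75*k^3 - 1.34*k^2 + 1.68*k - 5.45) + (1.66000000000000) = 2.75*k^3 - 1.34*k^2 + 1.68*k - 3.79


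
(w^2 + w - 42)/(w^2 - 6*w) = (w + 7)/w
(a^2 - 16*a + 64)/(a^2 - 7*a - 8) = (a - 8)/(a + 1)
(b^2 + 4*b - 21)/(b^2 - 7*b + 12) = (b + 7)/(b - 4)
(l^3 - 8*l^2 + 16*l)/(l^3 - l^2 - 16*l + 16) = l*(l - 4)/(l^2 + 3*l - 4)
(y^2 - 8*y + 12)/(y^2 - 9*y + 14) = (y - 6)/(y - 7)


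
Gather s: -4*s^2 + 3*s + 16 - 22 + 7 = -4*s^2 + 3*s + 1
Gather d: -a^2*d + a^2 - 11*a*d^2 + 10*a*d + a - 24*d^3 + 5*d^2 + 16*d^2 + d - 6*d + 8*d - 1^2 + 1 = a^2 + a - 24*d^3 + d^2*(21 - 11*a) + d*(-a^2 + 10*a + 3)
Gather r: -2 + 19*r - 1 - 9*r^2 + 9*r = -9*r^2 + 28*r - 3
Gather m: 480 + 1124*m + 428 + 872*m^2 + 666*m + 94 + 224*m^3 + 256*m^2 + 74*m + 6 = 224*m^3 + 1128*m^2 + 1864*m + 1008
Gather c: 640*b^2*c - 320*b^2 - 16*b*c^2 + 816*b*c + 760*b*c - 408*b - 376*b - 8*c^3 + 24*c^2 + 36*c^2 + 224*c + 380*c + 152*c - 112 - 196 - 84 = -320*b^2 - 784*b - 8*c^3 + c^2*(60 - 16*b) + c*(640*b^2 + 1576*b + 756) - 392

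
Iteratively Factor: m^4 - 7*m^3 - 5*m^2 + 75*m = (m + 3)*(m^3 - 10*m^2 + 25*m) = (m - 5)*(m + 3)*(m^2 - 5*m) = m*(m - 5)*(m + 3)*(m - 5)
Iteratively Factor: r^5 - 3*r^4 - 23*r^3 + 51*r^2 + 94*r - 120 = (r - 3)*(r^4 - 23*r^2 - 18*r + 40) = (r - 5)*(r - 3)*(r^3 + 5*r^2 + 2*r - 8) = (r - 5)*(r - 3)*(r + 2)*(r^2 + 3*r - 4) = (r - 5)*(r - 3)*(r - 1)*(r + 2)*(r + 4)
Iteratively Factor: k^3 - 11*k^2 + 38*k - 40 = (k - 2)*(k^2 - 9*k + 20) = (k - 5)*(k - 2)*(k - 4)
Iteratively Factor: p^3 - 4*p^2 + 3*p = (p - 1)*(p^2 - 3*p) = (p - 3)*(p - 1)*(p)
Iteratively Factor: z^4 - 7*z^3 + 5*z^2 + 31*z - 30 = (z - 5)*(z^3 - 2*z^2 - 5*z + 6) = (z - 5)*(z - 3)*(z^2 + z - 2) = (z - 5)*(z - 3)*(z - 1)*(z + 2)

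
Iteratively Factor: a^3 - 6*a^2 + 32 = (a - 4)*(a^2 - 2*a - 8) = (a - 4)*(a + 2)*(a - 4)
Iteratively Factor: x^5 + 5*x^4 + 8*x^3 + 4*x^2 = (x)*(x^4 + 5*x^3 + 8*x^2 + 4*x) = x^2*(x^3 + 5*x^2 + 8*x + 4) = x^2*(x + 2)*(x^2 + 3*x + 2) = x^2*(x + 2)^2*(x + 1)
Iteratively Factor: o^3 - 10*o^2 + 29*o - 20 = (o - 4)*(o^2 - 6*o + 5) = (o - 4)*(o - 1)*(o - 5)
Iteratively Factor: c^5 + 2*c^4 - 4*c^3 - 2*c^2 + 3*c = (c)*(c^4 + 2*c^3 - 4*c^2 - 2*c + 3) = c*(c + 3)*(c^3 - c^2 - c + 1) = c*(c - 1)*(c + 3)*(c^2 - 1) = c*(c - 1)*(c + 1)*(c + 3)*(c - 1)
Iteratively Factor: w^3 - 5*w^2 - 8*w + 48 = (w + 3)*(w^2 - 8*w + 16) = (w - 4)*(w + 3)*(w - 4)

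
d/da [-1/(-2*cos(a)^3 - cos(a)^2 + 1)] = 2*(3*cos(a) + 1)*sin(a)*cos(a)/(2*cos(a)^3 + cos(a)^2 - 1)^2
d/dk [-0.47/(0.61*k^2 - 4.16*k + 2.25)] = (0.5734*k - 1.9552)/(0.61*k^2 - 4.16*k + 2.25)^2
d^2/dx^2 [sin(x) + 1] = -sin(x)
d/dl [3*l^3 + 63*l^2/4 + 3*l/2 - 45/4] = 9*l^2 + 63*l/2 + 3/2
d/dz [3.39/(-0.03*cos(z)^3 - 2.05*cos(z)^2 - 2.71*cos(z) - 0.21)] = (0.3051*sin(z)^2 - 13.899*cos(z) - 9.492)*sin(z)/(0.03*cos(z)^3 + 2.05*cos(z)^2 + 2.71*cos(z) + 0.21)^2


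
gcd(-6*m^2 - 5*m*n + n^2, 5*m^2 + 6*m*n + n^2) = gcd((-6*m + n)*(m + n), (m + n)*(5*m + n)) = m + n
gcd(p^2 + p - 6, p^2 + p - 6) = p^2 + p - 6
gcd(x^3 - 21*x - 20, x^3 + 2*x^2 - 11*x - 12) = x^2 + 5*x + 4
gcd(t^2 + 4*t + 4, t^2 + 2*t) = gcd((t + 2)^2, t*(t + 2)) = t + 2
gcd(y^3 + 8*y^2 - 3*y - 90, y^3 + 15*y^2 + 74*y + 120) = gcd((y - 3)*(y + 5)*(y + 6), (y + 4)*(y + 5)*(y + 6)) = y^2 + 11*y + 30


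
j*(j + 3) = j^2 + 3*j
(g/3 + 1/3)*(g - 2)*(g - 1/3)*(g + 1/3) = g^4/3 - g^3/3 - 19*g^2/27 + g/27 + 2/27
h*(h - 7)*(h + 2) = h^3 - 5*h^2 - 14*h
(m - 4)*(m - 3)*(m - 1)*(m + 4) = m^4 - 4*m^3 - 13*m^2 + 64*m - 48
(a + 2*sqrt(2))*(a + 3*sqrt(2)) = a^2 + 5*sqrt(2)*a + 12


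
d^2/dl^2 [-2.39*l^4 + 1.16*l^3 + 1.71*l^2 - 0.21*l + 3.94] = -28.68*l^2 + 6.96*l + 3.42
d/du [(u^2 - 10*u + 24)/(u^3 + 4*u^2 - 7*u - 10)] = (-u^4 + 20*u^3 - 39*u^2 - 212*u + 268)/(u^6 + 8*u^5 + 2*u^4 - 76*u^3 - 31*u^2 + 140*u + 100)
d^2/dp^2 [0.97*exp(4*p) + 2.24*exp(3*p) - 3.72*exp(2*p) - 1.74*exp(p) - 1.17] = (15.52*exp(3*p) + 20.16*exp(2*p) - 14.88*exp(p) - 1.74)*exp(p)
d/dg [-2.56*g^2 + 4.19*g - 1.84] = 4.19 - 5.12*g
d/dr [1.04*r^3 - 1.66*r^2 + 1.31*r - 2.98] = 3.12*r^2 - 3.32*r + 1.31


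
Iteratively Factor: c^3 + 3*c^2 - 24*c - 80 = (c + 4)*(c^2 - c - 20) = (c - 5)*(c + 4)*(c + 4)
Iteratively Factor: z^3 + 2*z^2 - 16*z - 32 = (z + 2)*(z^2 - 16) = (z + 2)*(z + 4)*(z - 4)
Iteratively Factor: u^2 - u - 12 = (u - 4)*(u + 3)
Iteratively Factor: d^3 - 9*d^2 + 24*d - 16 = (d - 1)*(d^2 - 8*d + 16) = (d - 4)*(d - 1)*(d - 4)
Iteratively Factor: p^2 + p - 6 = (p + 3)*(p - 2)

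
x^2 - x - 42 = (x - 7)*(x + 6)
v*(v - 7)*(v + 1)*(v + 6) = v^4 - 43*v^2 - 42*v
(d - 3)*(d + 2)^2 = d^3 + d^2 - 8*d - 12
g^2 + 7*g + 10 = (g + 2)*(g + 5)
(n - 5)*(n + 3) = n^2 - 2*n - 15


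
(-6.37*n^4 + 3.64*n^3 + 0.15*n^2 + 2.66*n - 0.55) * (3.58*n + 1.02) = -22.8046*n^5 + 6.5338*n^4 + 4.2498*n^3 + 9.6758*n^2 + 0.7442*n - 0.561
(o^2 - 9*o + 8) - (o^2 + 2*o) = 8 - 11*o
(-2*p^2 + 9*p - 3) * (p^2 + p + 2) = -2*p^4 + 7*p^3 + 2*p^2 + 15*p - 6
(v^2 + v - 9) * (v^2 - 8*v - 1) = v^4 - 7*v^3 - 18*v^2 + 71*v + 9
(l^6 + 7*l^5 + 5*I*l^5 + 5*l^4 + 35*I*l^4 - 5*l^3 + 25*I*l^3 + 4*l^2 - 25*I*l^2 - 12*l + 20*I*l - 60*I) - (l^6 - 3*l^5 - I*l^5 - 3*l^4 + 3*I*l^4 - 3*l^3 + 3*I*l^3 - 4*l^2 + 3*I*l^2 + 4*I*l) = 10*l^5 + 6*I*l^5 + 8*l^4 + 32*I*l^4 - 2*l^3 + 22*I*l^3 + 8*l^2 - 28*I*l^2 - 12*l + 16*I*l - 60*I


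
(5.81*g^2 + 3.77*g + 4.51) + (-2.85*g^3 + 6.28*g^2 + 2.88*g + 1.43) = -2.85*g^3 + 12.09*g^2 + 6.65*g + 5.94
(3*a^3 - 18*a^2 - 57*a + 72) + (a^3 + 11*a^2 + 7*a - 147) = 4*a^3 - 7*a^2 - 50*a - 75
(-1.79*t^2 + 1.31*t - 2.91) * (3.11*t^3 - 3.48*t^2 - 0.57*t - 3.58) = -5.5669*t^5 + 10.3033*t^4 - 12.5886*t^3 + 15.7883*t^2 - 3.0311*t + 10.4178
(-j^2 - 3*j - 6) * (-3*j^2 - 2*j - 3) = 3*j^4 + 11*j^3 + 27*j^2 + 21*j + 18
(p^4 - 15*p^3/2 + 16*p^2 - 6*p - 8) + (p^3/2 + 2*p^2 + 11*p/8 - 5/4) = p^4 - 7*p^3 + 18*p^2 - 37*p/8 - 37/4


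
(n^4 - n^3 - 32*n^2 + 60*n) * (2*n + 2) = 2*n^5 - 66*n^3 + 56*n^2 + 120*n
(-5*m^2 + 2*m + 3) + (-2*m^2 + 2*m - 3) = -7*m^2 + 4*m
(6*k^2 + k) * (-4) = -24*k^2 - 4*k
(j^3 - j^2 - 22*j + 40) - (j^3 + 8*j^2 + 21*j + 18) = -9*j^2 - 43*j + 22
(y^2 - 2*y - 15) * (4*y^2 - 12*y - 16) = 4*y^4 - 20*y^3 - 52*y^2 + 212*y + 240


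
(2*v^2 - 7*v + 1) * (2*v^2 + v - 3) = 4*v^4 - 12*v^3 - 11*v^2 + 22*v - 3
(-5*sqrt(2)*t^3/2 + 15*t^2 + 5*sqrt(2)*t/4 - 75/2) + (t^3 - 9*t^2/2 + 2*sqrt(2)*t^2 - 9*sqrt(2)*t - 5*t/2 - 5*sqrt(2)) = -5*sqrt(2)*t^3/2 + t^3 + 2*sqrt(2)*t^2 + 21*t^2/2 - 31*sqrt(2)*t/4 - 5*t/2 - 75/2 - 5*sqrt(2)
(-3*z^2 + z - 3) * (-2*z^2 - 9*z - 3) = 6*z^4 + 25*z^3 + 6*z^2 + 24*z + 9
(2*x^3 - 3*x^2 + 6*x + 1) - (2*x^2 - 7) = 2*x^3 - 5*x^2 + 6*x + 8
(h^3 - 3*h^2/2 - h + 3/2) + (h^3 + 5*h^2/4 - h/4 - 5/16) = 2*h^3 - h^2/4 - 5*h/4 + 19/16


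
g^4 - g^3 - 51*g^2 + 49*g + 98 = (g - 7)*(g - 2)*(g + 1)*(g + 7)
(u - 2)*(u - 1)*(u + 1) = u^3 - 2*u^2 - u + 2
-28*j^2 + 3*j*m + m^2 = (-4*j + m)*(7*j + m)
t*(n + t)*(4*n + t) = 4*n^2*t + 5*n*t^2 + t^3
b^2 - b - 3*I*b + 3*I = (b - 1)*(b - 3*I)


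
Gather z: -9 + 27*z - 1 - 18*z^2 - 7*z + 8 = -18*z^2 + 20*z - 2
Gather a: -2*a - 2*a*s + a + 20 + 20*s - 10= a*(-2*s - 1) + 20*s + 10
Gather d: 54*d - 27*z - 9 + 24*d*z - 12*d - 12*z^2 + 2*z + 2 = d*(24*z + 42) - 12*z^2 - 25*z - 7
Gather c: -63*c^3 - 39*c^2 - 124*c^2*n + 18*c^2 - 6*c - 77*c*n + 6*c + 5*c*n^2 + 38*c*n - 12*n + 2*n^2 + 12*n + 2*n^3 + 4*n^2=-63*c^3 + c^2*(-124*n - 21) + c*(5*n^2 - 39*n) + 2*n^3 + 6*n^2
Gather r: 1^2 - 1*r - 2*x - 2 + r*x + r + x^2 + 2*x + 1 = r*x + x^2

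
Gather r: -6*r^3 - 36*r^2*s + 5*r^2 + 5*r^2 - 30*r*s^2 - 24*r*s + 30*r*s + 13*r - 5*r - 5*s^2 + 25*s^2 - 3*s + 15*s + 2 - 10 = -6*r^3 + r^2*(10 - 36*s) + r*(-30*s^2 + 6*s + 8) + 20*s^2 + 12*s - 8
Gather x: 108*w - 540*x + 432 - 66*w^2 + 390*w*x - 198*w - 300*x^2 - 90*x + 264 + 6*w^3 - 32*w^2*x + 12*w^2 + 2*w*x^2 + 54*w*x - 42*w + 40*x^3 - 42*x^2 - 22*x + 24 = 6*w^3 - 54*w^2 - 132*w + 40*x^3 + x^2*(2*w - 342) + x*(-32*w^2 + 444*w - 652) + 720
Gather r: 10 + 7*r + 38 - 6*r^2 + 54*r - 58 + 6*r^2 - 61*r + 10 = 0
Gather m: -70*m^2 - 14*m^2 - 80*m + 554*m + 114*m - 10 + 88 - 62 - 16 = -84*m^2 + 588*m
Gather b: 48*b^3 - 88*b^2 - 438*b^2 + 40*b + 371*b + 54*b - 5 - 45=48*b^3 - 526*b^2 + 465*b - 50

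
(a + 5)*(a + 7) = a^2 + 12*a + 35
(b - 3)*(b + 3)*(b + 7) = b^3 + 7*b^2 - 9*b - 63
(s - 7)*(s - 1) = s^2 - 8*s + 7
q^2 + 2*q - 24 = (q - 4)*(q + 6)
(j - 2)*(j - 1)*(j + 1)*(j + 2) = j^4 - 5*j^2 + 4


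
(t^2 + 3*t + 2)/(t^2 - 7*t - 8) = (t + 2)/(t - 8)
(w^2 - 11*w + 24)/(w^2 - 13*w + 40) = (w - 3)/(w - 5)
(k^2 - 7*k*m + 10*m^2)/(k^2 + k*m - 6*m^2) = (k - 5*m)/(k + 3*m)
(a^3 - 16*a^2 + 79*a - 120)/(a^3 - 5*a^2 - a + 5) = (a^2 - 11*a + 24)/(a^2 - 1)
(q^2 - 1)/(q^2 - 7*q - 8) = (q - 1)/(q - 8)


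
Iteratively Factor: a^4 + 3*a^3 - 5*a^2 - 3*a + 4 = (a + 4)*(a^3 - a^2 - a + 1) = (a - 1)*(a + 4)*(a^2 - 1) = (a - 1)^2*(a + 4)*(a + 1)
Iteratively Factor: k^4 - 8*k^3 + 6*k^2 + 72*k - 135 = (k - 5)*(k^3 - 3*k^2 - 9*k + 27) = (k - 5)*(k + 3)*(k^2 - 6*k + 9) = (k - 5)*(k - 3)*(k + 3)*(k - 3)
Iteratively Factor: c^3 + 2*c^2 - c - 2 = (c + 1)*(c^2 + c - 2) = (c + 1)*(c + 2)*(c - 1)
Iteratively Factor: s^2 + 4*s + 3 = (s + 3)*(s + 1)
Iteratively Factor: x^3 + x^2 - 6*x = (x)*(x^2 + x - 6) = x*(x + 3)*(x - 2)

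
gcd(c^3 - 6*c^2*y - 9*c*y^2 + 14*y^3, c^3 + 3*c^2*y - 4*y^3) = -c^2 - c*y + 2*y^2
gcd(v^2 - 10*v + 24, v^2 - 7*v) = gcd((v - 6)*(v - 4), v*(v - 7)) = 1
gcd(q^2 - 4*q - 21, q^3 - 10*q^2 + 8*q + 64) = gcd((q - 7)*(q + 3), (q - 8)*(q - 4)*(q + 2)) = 1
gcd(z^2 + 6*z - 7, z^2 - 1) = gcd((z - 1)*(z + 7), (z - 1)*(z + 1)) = z - 1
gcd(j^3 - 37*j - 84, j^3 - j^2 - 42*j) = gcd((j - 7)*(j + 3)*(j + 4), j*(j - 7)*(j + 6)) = j - 7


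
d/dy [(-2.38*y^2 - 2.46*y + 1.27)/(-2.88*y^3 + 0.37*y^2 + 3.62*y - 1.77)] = (-6.8544*y^4 - 14.1696*y^3 + 3.2674*y^2 + 7.4854*y - 0.243200000000001)/(8.2944*y^6 - 2.1312*y^5 - 20.7143*y^4 + 12.874*y^3 + 11.7946*y^2 - 12.8148*y + 3.1329)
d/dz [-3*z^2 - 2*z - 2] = -6*z - 2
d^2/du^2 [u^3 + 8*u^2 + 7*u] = 6*u + 16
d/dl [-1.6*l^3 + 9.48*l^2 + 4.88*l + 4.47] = -4.8*l^2 + 18.96*l + 4.88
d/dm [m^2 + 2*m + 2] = 2*m + 2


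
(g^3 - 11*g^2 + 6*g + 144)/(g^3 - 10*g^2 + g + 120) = (g - 6)/(g - 5)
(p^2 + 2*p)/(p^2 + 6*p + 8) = p/(p + 4)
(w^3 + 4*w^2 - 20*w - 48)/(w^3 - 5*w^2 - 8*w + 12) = (w^2 + 2*w - 24)/(w^2 - 7*w + 6)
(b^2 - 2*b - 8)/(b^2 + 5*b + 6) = (b - 4)/(b + 3)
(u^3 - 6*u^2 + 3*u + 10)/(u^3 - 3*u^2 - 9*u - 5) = (u - 2)/(u + 1)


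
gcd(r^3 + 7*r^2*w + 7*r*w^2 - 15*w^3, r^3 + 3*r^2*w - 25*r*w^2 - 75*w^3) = r^2 + 8*r*w + 15*w^2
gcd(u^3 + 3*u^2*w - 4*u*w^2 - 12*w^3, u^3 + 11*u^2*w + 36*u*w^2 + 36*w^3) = u^2 + 5*u*w + 6*w^2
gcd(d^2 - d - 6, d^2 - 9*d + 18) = d - 3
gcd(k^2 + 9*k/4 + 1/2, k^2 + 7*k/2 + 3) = k + 2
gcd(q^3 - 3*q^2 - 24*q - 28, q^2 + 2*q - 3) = 1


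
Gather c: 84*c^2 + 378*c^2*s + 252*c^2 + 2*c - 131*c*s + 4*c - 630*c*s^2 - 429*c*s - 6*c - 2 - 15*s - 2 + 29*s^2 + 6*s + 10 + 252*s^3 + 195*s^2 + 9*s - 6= c^2*(378*s + 336) + c*(-630*s^2 - 560*s) + 252*s^3 + 224*s^2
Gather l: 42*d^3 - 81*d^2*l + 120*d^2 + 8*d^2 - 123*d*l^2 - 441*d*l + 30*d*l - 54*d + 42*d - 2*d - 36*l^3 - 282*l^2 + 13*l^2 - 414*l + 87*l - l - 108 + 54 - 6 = 42*d^3 + 128*d^2 - 14*d - 36*l^3 + l^2*(-123*d - 269) + l*(-81*d^2 - 411*d - 328) - 60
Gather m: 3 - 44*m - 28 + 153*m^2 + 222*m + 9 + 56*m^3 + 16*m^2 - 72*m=56*m^3 + 169*m^2 + 106*m - 16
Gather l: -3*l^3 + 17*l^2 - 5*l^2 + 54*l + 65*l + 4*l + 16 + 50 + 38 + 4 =-3*l^3 + 12*l^2 + 123*l + 108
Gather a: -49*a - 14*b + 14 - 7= -49*a - 14*b + 7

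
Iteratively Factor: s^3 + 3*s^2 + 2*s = (s)*(s^2 + 3*s + 2) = s*(s + 2)*(s + 1)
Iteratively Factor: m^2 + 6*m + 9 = (m + 3)*(m + 3)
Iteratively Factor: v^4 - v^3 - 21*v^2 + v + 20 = (v - 1)*(v^3 - 21*v - 20) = (v - 1)*(v + 1)*(v^2 - v - 20) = (v - 5)*(v - 1)*(v + 1)*(v + 4)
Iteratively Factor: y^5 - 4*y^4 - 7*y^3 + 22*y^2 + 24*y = (y - 4)*(y^4 - 7*y^2 - 6*y) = (y - 4)*(y + 1)*(y^3 - y^2 - 6*y) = y*(y - 4)*(y + 1)*(y^2 - y - 6) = y*(y - 4)*(y + 1)*(y + 2)*(y - 3)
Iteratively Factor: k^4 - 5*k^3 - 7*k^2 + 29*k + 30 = (k - 5)*(k^3 - 7*k - 6) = (k - 5)*(k - 3)*(k^2 + 3*k + 2) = (k - 5)*(k - 3)*(k + 1)*(k + 2)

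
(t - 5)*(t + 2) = t^2 - 3*t - 10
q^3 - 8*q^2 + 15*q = q*(q - 5)*(q - 3)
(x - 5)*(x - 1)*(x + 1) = x^3 - 5*x^2 - x + 5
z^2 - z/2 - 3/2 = (z - 3/2)*(z + 1)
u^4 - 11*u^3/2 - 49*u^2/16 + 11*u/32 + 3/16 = (u - 6)*(u - 1/4)*(u + 1/4)*(u + 1/2)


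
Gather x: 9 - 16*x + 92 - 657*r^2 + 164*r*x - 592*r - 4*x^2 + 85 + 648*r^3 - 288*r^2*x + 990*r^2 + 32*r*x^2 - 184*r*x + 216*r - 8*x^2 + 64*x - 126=648*r^3 + 333*r^2 - 376*r + x^2*(32*r - 12) + x*(-288*r^2 - 20*r + 48) + 60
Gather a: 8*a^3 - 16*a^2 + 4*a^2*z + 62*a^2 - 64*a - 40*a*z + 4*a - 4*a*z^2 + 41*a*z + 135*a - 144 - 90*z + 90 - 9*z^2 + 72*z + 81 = 8*a^3 + a^2*(4*z + 46) + a*(-4*z^2 + z + 75) - 9*z^2 - 18*z + 27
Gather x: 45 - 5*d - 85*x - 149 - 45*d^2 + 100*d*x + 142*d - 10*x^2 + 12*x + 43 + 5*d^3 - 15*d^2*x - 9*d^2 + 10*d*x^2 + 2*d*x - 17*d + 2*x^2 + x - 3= 5*d^3 - 54*d^2 + 120*d + x^2*(10*d - 8) + x*(-15*d^2 + 102*d - 72) - 64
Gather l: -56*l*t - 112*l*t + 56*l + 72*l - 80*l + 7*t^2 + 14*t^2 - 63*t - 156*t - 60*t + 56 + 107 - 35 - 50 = l*(48 - 168*t) + 21*t^2 - 279*t + 78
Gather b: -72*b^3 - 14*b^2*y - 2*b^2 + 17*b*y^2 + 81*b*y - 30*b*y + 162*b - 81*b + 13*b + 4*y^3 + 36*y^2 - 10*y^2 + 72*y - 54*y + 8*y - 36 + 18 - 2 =-72*b^3 + b^2*(-14*y - 2) + b*(17*y^2 + 51*y + 94) + 4*y^3 + 26*y^2 + 26*y - 20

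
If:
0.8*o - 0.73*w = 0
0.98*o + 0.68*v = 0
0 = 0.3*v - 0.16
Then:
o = -0.37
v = 0.53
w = -0.41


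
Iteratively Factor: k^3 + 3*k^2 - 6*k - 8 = (k - 2)*(k^2 + 5*k + 4) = (k - 2)*(k + 1)*(k + 4)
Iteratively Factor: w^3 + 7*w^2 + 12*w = (w)*(w^2 + 7*w + 12) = w*(w + 3)*(w + 4)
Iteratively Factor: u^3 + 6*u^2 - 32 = (u + 4)*(u^2 + 2*u - 8) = (u + 4)^2*(u - 2)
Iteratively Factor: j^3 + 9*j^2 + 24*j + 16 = (j + 4)*(j^2 + 5*j + 4) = (j + 4)^2*(j + 1)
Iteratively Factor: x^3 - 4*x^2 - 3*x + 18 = (x - 3)*(x^2 - x - 6) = (x - 3)*(x + 2)*(x - 3)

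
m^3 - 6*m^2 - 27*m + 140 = (m - 7)*(m - 4)*(m + 5)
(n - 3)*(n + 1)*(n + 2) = n^3 - 7*n - 6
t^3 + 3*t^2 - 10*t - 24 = (t - 3)*(t + 2)*(t + 4)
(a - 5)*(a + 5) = a^2 - 25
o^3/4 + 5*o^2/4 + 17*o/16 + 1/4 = (o/4 + 1)*(o + 1/2)^2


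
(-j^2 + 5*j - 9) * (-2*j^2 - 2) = 2*j^4 - 10*j^3 + 20*j^2 - 10*j + 18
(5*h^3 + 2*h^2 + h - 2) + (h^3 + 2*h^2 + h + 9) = 6*h^3 + 4*h^2 + 2*h + 7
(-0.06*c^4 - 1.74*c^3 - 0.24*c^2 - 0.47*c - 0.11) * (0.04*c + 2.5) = -0.0024*c^5 - 0.2196*c^4 - 4.3596*c^3 - 0.6188*c^2 - 1.1794*c - 0.275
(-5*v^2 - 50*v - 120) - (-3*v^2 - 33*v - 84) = -2*v^2 - 17*v - 36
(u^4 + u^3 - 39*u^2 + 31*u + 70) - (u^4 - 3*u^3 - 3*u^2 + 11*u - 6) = 4*u^3 - 36*u^2 + 20*u + 76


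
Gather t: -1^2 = -1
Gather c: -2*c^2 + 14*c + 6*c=-2*c^2 + 20*c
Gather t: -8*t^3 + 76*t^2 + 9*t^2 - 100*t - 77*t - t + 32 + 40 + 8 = -8*t^3 + 85*t^2 - 178*t + 80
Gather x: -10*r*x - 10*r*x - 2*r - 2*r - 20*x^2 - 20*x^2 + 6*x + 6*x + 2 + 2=-4*r - 40*x^2 + x*(12 - 20*r) + 4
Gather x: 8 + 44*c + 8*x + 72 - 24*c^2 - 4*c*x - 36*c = -24*c^2 + 8*c + x*(8 - 4*c) + 80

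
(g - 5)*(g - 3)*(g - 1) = g^3 - 9*g^2 + 23*g - 15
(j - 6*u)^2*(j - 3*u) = j^3 - 15*j^2*u + 72*j*u^2 - 108*u^3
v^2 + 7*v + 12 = (v + 3)*(v + 4)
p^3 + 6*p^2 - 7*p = p*(p - 1)*(p + 7)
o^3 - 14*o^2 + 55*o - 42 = (o - 7)*(o - 6)*(o - 1)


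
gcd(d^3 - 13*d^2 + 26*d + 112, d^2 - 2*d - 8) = d + 2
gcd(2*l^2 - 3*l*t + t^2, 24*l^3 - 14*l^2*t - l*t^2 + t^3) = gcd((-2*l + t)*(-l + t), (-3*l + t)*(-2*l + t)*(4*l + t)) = -2*l + t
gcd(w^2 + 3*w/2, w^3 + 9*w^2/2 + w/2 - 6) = w + 3/2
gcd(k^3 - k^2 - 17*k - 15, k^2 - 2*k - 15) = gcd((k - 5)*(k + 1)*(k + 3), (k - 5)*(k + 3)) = k^2 - 2*k - 15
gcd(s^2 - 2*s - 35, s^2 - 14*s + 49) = s - 7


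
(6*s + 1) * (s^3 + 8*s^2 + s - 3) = 6*s^4 + 49*s^3 + 14*s^2 - 17*s - 3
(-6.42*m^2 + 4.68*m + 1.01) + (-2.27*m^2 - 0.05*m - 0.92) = -8.69*m^2 + 4.63*m + 0.09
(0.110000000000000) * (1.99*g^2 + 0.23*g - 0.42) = 0.2189*g^2 + 0.0253*g - 0.0462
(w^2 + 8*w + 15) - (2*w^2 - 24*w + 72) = -w^2 + 32*w - 57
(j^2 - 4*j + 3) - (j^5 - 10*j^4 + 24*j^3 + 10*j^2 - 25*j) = -j^5 + 10*j^4 - 24*j^3 - 9*j^2 + 21*j + 3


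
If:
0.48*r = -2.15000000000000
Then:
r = -4.48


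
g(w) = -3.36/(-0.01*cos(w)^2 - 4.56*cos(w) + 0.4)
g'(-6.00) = 0.27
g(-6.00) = 0.84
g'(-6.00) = 0.27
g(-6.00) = 0.84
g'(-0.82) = -1.52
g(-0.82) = 1.24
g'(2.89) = 0.16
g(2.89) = -0.70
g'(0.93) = 2.27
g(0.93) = 1.44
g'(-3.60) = 0.34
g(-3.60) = -0.75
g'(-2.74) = -0.28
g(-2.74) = -0.73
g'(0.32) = 0.31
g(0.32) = 0.85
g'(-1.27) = -16.17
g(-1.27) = 3.53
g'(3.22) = -0.05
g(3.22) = -0.68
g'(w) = -3.36*(-0.02*sin(w)*cos(w) - 4.56*sin(w))/(-0.01*cos(w)^2 - 4.56*cos(w) + 0.4)^2 = (0.0672*cos(w) + 15.3216)*sin(w)/(0.01*cos(w)^2 + 4.56*cos(w) - 0.4)^2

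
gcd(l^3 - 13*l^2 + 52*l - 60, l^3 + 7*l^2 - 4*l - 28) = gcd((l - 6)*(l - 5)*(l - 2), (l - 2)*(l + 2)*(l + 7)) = l - 2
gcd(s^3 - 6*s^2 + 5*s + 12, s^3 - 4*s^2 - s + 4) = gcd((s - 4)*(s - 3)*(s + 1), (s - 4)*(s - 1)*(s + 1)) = s^2 - 3*s - 4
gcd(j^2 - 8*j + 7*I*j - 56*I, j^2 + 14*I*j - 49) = j + 7*I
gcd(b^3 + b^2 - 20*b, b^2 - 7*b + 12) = b - 4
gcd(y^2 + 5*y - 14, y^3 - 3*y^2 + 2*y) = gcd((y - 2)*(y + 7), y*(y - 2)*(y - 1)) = y - 2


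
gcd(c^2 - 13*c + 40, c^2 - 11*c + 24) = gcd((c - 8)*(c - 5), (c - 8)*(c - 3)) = c - 8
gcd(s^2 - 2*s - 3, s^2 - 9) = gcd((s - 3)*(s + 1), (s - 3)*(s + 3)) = s - 3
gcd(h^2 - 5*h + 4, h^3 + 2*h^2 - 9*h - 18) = 1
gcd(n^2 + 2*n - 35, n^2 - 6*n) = 1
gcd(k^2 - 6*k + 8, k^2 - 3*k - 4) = k - 4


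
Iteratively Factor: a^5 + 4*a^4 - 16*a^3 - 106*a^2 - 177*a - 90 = (a - 5)*(a^4 + 9*a^3 + 29*a^2 + 39*a + 18) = (a - 5)*(a + 3)*(a^3 + 6*a^2 + 11*a + 6) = (a - 5)*(a + 3)^2*(a^2 + 3*a + 2) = (a - 5)*(a + 1)*(a + 3)^2*(a + 2)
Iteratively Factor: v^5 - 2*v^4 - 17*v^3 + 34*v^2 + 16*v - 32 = (v - 4)*(v^4 + 2*v^3 - 9*v^2 - 2*v + 8) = (v - 4)*(v + 1)*(v^3 + v^2 - 10*v + 8) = (v - 4)*(v + 1)*(v + 4)*(v^2 - 3*v + 2) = (v - 4)*(v - 1)*(v + 1)*(v + 4)*(v - 2)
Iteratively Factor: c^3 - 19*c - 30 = (c + 2)*(c^2 - 2*c - 15) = (c + 2)*(c + 3)*(c - 5)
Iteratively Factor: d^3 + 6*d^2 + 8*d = (d + 2)*(d^2 + 4*d) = (d + 2)*(d + 4)*(d)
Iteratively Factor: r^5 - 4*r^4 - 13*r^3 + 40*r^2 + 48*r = (r)*(r^4 - 4*r^3 - 13*r^2 + 40*r + 48) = r*(r + 3)*(r^3 - 7*r^2 + 8*r + 16) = r*(r + 1)*(r + 3)*(r^2 - 8*r + 16) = r*(r - 4)*(r + 1)*(r + 3)*(r - 4)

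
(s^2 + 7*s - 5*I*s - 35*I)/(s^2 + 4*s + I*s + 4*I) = (s^2 + s*(7 - 5*I) - 35*I)/(s^2 + s*(4 + I) + 4*I)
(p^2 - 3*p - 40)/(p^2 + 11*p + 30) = (p - 8)/(p + 6)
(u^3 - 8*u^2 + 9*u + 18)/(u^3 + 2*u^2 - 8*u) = (u^3 - 8*u^2 + 9*u + 18)/(u*(u^2 + 2*u - 8))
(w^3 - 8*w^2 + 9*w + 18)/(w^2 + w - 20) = (w^3 - 8*w^2 + 9*w + 18)/(w^2 + w - 20)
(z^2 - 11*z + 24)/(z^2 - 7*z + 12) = (z - 8)/(z - 4)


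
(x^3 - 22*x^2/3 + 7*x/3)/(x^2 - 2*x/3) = (3*x^2 - 22*x + 7)/(3*x - 2)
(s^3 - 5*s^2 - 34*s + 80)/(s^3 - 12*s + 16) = (s^2 - 3*s - 40)/(s^2 + 2*s - 8)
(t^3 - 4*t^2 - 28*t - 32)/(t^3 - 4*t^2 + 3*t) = (t^3 - 4*t^2 - 28*t - 32)/(t*(t^2 - 4*t + 3))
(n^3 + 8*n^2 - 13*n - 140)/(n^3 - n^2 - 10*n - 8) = (n^2 + 12*n + 35)/(n^2 + 3*n + 2)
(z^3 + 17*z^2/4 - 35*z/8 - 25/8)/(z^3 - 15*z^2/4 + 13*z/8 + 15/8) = (z + 5)/(z - 3)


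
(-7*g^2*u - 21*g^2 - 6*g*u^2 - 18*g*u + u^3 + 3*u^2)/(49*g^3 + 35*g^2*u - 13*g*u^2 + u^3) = (u + 3)/(-7*g + u)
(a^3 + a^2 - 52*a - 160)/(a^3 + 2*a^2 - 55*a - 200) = (a + 4)/(a + 5)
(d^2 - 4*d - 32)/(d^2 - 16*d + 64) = (d + 4)/(d - 8)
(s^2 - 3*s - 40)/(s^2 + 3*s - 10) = (s - 8)/(s - 2)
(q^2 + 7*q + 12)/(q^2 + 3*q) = (q + 4)/q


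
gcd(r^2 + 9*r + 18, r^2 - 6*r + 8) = 1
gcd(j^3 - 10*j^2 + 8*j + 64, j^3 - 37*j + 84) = j - 4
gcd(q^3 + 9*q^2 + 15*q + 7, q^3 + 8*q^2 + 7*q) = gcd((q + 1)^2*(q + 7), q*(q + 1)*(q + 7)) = q^2 + 8*q + 7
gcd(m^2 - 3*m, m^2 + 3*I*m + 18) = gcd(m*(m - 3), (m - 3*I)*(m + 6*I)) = 1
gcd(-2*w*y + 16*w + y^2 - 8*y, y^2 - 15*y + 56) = y - 8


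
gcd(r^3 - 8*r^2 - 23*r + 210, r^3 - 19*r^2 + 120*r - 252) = r^2 - 13*r + 42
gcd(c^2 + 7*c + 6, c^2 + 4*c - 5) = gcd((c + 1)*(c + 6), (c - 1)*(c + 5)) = 1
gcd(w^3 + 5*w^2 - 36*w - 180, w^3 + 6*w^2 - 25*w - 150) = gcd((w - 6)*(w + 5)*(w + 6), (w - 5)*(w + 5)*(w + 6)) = w^2 + 11*w + 30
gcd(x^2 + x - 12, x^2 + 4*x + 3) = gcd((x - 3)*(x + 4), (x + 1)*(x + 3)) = 1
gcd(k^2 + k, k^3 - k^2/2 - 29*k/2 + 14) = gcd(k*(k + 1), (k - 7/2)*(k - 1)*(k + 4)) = 1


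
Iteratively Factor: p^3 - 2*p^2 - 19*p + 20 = (p - 1)*(p^2 - p - 20) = (p - 5)*(p - 1)*(p + 4)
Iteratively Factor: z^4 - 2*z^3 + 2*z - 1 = (z - 1)*(z^3 - z^2 - z + 1) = (z - 1)^2*(z^2 - 1) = (z - 1)^2*(z + 1)*(z - 1)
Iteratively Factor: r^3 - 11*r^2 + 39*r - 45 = (r - 5)*(r^2 - 6*r + 9) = (r - 5)*(r - 3)*(r - 3)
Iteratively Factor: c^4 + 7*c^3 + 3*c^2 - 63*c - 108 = (c + 3)*(c^3 + 4*c^2 - 9*c - 36) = (c - 3)*(c + 3)*(c^2 + 7*c + 12) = (c - 3)*(c + 3)*(c + 4)*(c + 3)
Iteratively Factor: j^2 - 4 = (j + 2)*(j - 2)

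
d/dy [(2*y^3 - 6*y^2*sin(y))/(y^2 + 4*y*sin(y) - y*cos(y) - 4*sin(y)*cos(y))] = 2*y*(-y*(y - 3*sin(y))*(y*sin(y) + 4*y*cos(y) + 2*y + 4*sin(y) - cos(y) - 4*cos(2*y)) + 3*(-y*cos(y) + y - 2*sin(y))*(y^2 + 4*y*sin(y) - y*cos(y) - 2*sin(2*y)))/((y + 4*sin(y))^2*(y - cos(y))^2)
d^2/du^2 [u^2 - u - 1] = 2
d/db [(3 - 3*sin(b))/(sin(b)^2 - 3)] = 3*(sin(b)^2 - 2*sin(b) + 3)*cos(b)/(sin(b)^2 - 3)^2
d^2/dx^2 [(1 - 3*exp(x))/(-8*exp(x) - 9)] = (315 - 280*exp(x))*exp(x)/(512*exp(3*x) + 1728*exp(2*x) + 1944*exp(x) + 729)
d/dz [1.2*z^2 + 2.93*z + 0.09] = 2.4*z + 2.93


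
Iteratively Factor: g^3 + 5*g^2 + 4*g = (g + 1)*(g^2 + 4*g) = g*(g + 1)*(g + 4)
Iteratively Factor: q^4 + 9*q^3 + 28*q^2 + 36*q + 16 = (q + 2)*(q^3 + 7*q^2 + 14*q + 8) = (q + 2)*(q + 4)*(q^2 + 3*q + 2) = (q + 2)^2*(q + 4)*(q + 1)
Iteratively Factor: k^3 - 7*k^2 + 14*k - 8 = (k - 4)*(k^2 - 3*k + 2) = (k - 4)*(k - 2)*(k - 1)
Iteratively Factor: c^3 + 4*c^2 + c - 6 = (c + 2)*(c^2 + 2*c - 3) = (c + 2)*(c + 3)*(c - 1)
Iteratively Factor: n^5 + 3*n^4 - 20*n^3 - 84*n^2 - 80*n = (n - 5)*(n^4 + 8*n^3 + 20*n^2 + 16*n) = (n - 5)*(n + 4)*(n^3 + 4*n^2 + 4*n) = (n - 5)*(n + 2)*(n + 4)*(n^2 + 2*n) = n*(n - 5)*(n + 2)*(n + 4)*(n + 2)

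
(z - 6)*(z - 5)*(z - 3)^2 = z^4 - 17*z^3 + 105*z^2 - 279*z + 270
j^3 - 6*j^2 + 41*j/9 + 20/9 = (j - 5)*(j - 4/3)*(j + 1/3)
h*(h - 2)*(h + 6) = h^3 + 4*h^2 - 12*h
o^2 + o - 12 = (o - 3)*(o + 4)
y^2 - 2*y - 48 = (y - 8)*(y + 6)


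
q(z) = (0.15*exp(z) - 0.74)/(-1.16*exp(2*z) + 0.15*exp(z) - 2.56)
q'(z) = (0.15*exp(z) - 0.74)*(2.32*exp(2*z) - 0.15*exp(z))/(-1.16*exp(2*z) + 0.15*exp(z) - 2.56)^2 + 0.15*exp(z)/(-1.16*exp(2*z) + 0.15*exp(z) - 2.56)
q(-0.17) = 0.19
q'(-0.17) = -0.13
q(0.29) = 0.12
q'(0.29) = -0.15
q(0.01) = 0.16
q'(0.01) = -0.14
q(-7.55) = 0.29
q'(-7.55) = -0.00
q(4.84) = -0.00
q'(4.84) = 0.00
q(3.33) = -0.00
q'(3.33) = 0.00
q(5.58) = -0.00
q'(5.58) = 0.00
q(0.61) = 0.07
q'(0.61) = -0.14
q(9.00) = 0.00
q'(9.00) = 0.00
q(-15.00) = 0.29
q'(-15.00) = 0.00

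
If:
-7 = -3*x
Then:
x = 7/3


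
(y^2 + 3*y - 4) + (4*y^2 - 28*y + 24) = 5*y^2 - 25*y + 20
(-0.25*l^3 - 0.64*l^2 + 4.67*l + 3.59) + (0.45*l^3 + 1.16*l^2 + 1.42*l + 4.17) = 0.2*l^3 + 0.52*l^2 + 6.09*l + 7.76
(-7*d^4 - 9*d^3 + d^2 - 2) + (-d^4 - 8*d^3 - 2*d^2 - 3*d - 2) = -8*d^4 - 17*d^3 - d^2 - 3*d - 4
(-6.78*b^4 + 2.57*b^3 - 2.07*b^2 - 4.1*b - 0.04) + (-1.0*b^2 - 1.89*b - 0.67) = -6.78*b^4 + 2.57*b^3 - 3.07*b^2 - 5.99*b - 0.71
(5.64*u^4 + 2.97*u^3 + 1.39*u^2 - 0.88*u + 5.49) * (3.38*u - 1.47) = 19.0632*u^5 + 1.7478*u^4 + 0.3323*u^3 - 5.0177*u^2 + 19.8498*u - 8.0703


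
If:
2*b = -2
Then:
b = -1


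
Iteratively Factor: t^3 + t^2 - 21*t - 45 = (t + 3)*(t^2 - 2*t - 15) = (t - 5)*(t + 3)*(t + 3)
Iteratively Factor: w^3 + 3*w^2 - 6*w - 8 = (w + 1)*(w^2 + 2*w - 8) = (w + 1)*(w + 4)*(w - 2)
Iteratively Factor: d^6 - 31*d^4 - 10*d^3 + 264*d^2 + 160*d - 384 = (d - 1)*(d^5 + d^4 - 30*d^3 - 40*d^2 + 224*d + 384) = (d - 1)*(d + 4)*(d^4 - 3*d^3 - 18*d^2 + 32*d + 96) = (d - 4)*(d - 1)*(d + 4)*(d^3 + d^2 - 14*d - 24) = (d - 4)^2*(d - 1)*(d + 4)*(d^2 + 5*d + 6) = (d - 4)^2*(d - 1)*(d + 3)*(d + 4)*(d + 2)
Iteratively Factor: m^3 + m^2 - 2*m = (m - 1)*(m^2 + 2*m) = m*(m - 1)*(m + 2)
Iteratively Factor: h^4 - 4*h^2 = (h - 2)*(h^3 + 2*h^2) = h*(h - 2)*(h^2 + 2*h) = h^2*(h - 2)*(h + 2)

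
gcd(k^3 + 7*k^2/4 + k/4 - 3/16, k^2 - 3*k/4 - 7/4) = 1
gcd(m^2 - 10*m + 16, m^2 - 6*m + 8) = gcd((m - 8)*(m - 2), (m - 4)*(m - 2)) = m - 2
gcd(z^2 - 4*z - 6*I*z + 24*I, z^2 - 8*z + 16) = z - 4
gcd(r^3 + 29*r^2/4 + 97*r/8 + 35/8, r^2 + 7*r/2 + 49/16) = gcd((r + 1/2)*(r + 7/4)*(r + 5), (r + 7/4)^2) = r + 7/4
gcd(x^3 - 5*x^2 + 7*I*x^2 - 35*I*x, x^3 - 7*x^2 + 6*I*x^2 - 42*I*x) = x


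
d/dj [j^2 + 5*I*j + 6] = 2*j + 5*I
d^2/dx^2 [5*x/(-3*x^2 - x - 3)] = 10*(-x*(6*x + 1)^2 + (9*x + 1)*(3*x^2 + x + 3))/(3*x^2 + x + 3)^3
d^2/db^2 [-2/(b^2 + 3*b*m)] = 4*(b*(b + 3*m) - (2*b + 3*m)^2)/(b^3*(b + 3*m)^3)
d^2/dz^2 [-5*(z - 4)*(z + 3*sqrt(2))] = -10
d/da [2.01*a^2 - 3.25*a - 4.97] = 4.02*a - 3.25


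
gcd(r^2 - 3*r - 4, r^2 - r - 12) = r - 4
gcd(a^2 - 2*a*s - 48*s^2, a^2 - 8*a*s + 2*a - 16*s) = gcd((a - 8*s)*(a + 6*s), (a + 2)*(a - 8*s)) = -a + 8*s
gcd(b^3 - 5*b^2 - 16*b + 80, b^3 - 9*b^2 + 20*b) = b^2 - 9*b + 20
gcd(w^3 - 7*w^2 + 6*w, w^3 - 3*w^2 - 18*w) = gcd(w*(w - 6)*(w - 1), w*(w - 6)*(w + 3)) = w^2 - 6*w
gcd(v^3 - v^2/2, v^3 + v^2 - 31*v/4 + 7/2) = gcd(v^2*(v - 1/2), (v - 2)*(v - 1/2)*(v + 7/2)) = v - 1/2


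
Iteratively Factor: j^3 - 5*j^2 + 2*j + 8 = (j + 1)*(j^2 - 6*j + 8) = (j - 4)*(j + 1)*(j - 2)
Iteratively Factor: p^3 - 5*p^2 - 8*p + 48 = (p - 4)*(p^2 - p - 12) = (p - 4)^2*(p + 3)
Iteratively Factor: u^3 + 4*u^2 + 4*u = (u + 2)*(u^2 + 2*u) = u*(u + 2)*(u + 2)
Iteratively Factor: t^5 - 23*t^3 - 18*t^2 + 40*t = (t - 5)*(t^4 + 5*t^3 + 2*t^2 - 8*t) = (t - 5)*(t + 4)*(t^3 + t^2 - 2*t) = (t - 5)*(t - 1)*(t + 4)*(t^2 + 2*t) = (t - 5)*(t - 1)*(t + 2)*(t + 4)*(t)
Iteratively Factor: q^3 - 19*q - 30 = (q + 2)*(q^2 - 2*q - 15) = (q + 2)*(q + 3)*(q - 5)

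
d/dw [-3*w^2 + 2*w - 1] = 2 - 6*w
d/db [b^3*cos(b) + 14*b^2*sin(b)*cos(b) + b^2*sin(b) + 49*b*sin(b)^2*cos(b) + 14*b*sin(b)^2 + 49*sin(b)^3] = -b^3*sin(b) - 28*b^2*sin(b)^2 + 4*b^2*cos(b) + 14*b^2 - 147*b*sin(b)^3 + 56*b*sin(b)*cos(b) + 100*b*sin(b) + 196*sin(b)^2*cos(b) + 14*sin(b)^2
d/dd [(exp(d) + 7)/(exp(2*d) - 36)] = (-2*(exp(d) + 7)*exp(d) + exp(2*d) - 36)*exp(d)/(exp(2*d) - 36)^2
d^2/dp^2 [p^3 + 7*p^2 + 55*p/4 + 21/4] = 6*p + 14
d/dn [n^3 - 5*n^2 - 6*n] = 3*n^2 - 10*n - 6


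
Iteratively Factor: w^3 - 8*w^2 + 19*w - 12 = (w - 4)*(w^2 - 4*w + 3) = (w - 4)*(w - 1)*(w - 3)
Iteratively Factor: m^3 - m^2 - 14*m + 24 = (m - 2)*(m^2 + m - 12) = (m - 3)*(m - 2)*(m + 4)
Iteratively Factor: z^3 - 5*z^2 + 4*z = (z - 1)*(z^2 - 4*z) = z*(z - 1)*(z - 4)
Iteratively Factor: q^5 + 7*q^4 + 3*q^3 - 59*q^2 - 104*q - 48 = (q - 3)*(q^4 + 10*q^3 + 33*q^2 + 40*q + 16) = (q - 3)*(q + 1)*(q^3 + 9*q^2 + 24*q + 16) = (q - 3)*(q + 1)*(q + 4)*(q^2 + 5*q + 4) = (q - 3)*(q + 1)^2*(q + 4)*(q + 4)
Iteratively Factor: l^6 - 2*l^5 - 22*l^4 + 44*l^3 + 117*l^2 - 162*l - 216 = (l - 3)*(l^5 + l^4 - 19*l^3 - 13*l^2 + 78*l + 72) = (l - 3)*(l + 4)*(l^4 - 3*l^3 - 7*l^2 + 15*l + 18) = (l - 3)^2*(l + 4)*(l^3 - 7*l - 6) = (l - 3)^2*(l + 1)*(l + 4)*(l^2 - l - 6) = (l - 3)^2*(l + 1)*(l + 2)*(l + 4)*(l - 3)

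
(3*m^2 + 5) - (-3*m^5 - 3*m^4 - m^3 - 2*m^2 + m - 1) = 3*m^5 + 3*m^4 + m^3 + 5*m^2 - m + 6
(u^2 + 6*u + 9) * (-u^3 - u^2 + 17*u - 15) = -u^5 - 7*u^4 + 2*u^3 + 78*u^2 + 63*u - 135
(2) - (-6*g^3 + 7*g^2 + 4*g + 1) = 6*g^3 - 7*g^2 - 4*g + 1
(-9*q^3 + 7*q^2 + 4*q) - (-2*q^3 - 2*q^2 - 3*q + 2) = -7*q^3 + 9*q^2 + 7*q - 2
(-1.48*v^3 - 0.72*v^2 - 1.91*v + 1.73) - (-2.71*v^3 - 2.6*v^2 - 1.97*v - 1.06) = 1.23*v^3 + 1.88*v^2 + 0.0600000000000001*v + 2.79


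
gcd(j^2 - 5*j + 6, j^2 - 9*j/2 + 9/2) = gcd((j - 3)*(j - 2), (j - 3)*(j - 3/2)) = j - 3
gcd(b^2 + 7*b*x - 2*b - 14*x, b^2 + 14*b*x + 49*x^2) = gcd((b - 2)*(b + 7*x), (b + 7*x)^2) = b + 7*x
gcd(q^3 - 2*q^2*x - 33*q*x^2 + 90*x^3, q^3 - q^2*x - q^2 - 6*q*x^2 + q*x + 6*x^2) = -q + 3*x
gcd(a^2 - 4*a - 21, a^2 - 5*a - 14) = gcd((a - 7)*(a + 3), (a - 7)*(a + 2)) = a - 7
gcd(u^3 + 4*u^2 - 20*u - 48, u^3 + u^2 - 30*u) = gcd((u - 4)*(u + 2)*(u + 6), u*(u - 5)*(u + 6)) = u + 6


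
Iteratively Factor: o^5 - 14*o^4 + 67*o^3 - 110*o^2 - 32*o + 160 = (o - 4)*(o^4 - 10*o^3 + 27*o^2 - 2*o - 40) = (o - 4)^2*(o^3 - 6*o^2 + 3*o + 10) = (o - 5)*(o - 4)^2*(o^2 - o - 2) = (o - 5)*(o - 4)^2*(o + 1)*(o - 2)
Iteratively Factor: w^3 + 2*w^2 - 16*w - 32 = (w + 4)*(w^2 - 2*w - 8) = (w - 4)*(w + 4)*(w + 2)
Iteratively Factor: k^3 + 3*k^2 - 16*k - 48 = (k + 3)*(k^2 - 16) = (k - 4)*(k + 3)*(k + 4)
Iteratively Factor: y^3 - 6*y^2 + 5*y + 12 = (y - 3)*(y^2 - 3*y - 4) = (y - 3)*(y + 1)*(y - 4)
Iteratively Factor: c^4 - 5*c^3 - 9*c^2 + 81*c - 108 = (c + 4)*(c^3 - 9*c^2 + 27*c - 27) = (c - 3)*(c + 4)*(c^2 - 6*c + 9) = (c - 3)^2*(c + 4)*(c - 3)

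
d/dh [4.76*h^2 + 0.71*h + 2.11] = 9.52*h + 0.71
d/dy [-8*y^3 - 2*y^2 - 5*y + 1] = -24*y^2 - 4*y - 5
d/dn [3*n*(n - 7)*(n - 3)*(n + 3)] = 12*n^3 - 63*n^2 - 54*n + 189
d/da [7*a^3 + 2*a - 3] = 21*a^2 + 2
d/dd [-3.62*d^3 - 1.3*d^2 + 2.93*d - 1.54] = -10.86*d^2 - 2.6*d + 2.93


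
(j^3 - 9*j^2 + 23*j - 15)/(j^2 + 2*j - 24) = (j^3 - 9*j^2 + 23*j - 15)/(j^2 + 2*j - 24)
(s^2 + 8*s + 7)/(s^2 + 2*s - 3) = (s^2 + 8*s + 7)/(s^2 + 2*s - 3)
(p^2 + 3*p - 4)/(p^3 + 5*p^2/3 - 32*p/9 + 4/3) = 9*(p^2 + 3*p - 4)/(9*p^3 + 15*p^2 - 32*p + 12)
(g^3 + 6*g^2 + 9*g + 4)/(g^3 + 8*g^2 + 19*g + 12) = (g + 1)/(g + 3)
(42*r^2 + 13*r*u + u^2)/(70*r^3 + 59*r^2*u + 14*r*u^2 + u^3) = (6*r + u)/(10*r^2 + 7*r*u + u^2)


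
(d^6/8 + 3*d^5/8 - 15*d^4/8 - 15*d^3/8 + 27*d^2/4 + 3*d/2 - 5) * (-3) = -3*d^6/8 - 9*d^5/8 + 45*d^4/8 + 45*d^3/8 - 81*d^2/4 - 9*d/2 + 15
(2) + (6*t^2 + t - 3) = 6*t^2 + t - 1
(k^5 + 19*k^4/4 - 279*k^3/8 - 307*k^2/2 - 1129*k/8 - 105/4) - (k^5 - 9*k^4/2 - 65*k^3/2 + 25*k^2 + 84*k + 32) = 37*k^4/4 - 19*k^3/8 - 357*k^2/2 - 1801*k/8 - 233/4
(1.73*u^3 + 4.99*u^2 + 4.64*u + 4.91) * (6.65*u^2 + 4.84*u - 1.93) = 11.5045*u^5 + 41.5567*u^4 + 51.6687*u^3 + 45.4784*u^2 + 14.8092*u - 9.4763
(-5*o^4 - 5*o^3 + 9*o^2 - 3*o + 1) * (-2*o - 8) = 10*o^5 + 50*o^4 + 22*o^3 - 66*o^2 + 22*o - 8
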